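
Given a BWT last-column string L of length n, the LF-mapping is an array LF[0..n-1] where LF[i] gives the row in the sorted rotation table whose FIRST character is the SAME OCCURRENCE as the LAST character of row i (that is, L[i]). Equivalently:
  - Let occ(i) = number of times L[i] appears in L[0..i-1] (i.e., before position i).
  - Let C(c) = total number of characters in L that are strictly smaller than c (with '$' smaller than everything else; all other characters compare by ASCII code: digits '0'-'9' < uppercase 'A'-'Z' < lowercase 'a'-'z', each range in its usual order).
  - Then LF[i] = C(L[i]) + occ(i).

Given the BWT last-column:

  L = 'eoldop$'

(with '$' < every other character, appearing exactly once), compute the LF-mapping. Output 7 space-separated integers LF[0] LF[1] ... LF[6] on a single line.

Char counts: '$':1, 'd':1, 'e':1, 'l':1, 'o':2, 'p':1
C (first-col start): C('$')=0, C('d')=1, C('e')=2, C('l')=3, C('o')=4, C('p')=6
L[0]='e': occ=0, LF[0]=C('e')+0=2+0=2
L[1]='o': occ=0, LF[1]=C('o')+0=4+0=4
L[2]='l': occ=0, LF[2]=C('l')+0=3+0=3
L[3]='d': occ=0, LF[3]=C('d')+0=1+0=1
L[4]='o': occ=1, LF[4]=C('o')+1=4+1=5
L[5]='p': occ=0, LF[5]=C('p')+0=6+0=6
L[6]='$': occ=0, LF[6]=C('$')+0=0+0=0

Answer: 2 4 3 1 5 6 0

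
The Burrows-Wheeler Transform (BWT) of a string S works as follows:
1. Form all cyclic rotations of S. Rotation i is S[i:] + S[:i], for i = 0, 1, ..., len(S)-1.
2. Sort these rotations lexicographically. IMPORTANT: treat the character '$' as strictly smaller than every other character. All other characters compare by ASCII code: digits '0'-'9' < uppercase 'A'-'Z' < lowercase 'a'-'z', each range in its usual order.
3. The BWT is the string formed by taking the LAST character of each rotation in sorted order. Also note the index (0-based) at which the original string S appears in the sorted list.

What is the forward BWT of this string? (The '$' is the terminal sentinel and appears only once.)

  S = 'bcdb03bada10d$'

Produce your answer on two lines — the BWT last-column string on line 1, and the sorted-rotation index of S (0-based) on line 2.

Answer: db1a0dbd3$b0ac
9

Derivation:
All 14 rotations (rotation i = S[i:]+S[:i]):
  rot[0] = bcdb03bada10d$
  rot[1] = cdb03bada10d$b
  rot[2] = db03bada10d$bc
  rot[3] = b03bada10d$bcd
  rot[4] = 03bada10d$bcdb
  rot[5] = 3bada10d$bcdb0
  rot[6] = bada10d$bcdb03
  rot[7] = ada10d$bcdb03b
  rot[8] = da10d$bcdb03ba
  rot[9] = a10d$bcdb03bad
  rot[10] = 10d$bcdb03bada
  rot[11] = 0d$bcdb03bada1
  rot[12] = d$bcdb03bada10
  rot[13] = $bcdb03bada10d
Sorted (with $ < everything):
  sorted[0] = $bcdb03bada10d  (last char: 'd')
  sorted[1] = 03bada10d$bcdb  (last char: 'b')
  sorted[2] = 0d$bcdb03bada1  (last char: '1')
  sorted[3] = 10d$bcdb03bada  (last char: 'a')
  sorted[4] = 3bada10d$bcdb0  (last char: '0')
  sorted[5] = a10d$bcdb03bad  (last char: 'd')
  sorted[6] = ada10d$bcdb03b  (last char: 'b')
  sorted[7] = b03bada10d$bcd  (last char: 'd')
  sorted[8] = bada10d$bcdb03  (last char: '3')
  sorted[9] = bcdb03bada10d$  (last char: '$')
  sorted[10] = cdb03bada10d$b  (last char: 'b')
  sorted[11] = d$bcdb03bada10  (last char: '0')
  sorted[12] = da10d$bcdb03ba  (last char: 'a')
  sorted[13] = db03bada10d$bc  (last char: 'c')
Last column: db1a0dbd3$b0ac
Original string S is at sorted index 9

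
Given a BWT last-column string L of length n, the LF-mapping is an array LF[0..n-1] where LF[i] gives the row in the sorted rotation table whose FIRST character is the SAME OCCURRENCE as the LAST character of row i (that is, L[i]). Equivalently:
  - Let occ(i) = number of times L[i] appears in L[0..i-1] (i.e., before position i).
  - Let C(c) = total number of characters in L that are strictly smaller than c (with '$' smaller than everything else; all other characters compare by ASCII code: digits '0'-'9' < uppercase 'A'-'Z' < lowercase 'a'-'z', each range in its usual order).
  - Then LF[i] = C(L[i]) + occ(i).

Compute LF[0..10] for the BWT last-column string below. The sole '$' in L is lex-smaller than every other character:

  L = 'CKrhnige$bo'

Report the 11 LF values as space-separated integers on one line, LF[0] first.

Char counts: '$':1, 'C':1, 'K':1, 'b':1, 'e':1, 'g':1, 'h':1, 'i':1, 'n':1, 'o':1, 'r':1
C (first-col start): C('$')=0, C('C')=1, C('K')=2, C('b')=3, C('e')=4, C('g')=5, C('h')=6, C('i')=7, C('n')=8, C('o')=9, C('r')=10
L[0]='C': occ=0, LF[0]=C('C')+0=1+0=1
L[1]='K': occ=0, LF[1]=C('K')+0=2+0=2
L[2]='r': occ=0, LF[2]=C('r')+0=10+0=10
L[3]='h': occ=0, LF[3]=C('h')+0=6+0=6
L[4]='n': occ=0, LF[4]=C('n')+0=8+0=8
L[5]='i': occ=0, LF[5]=C('i')+0=7+0=7
L[6]='g': occ=0, LF[6]=C('g')+0=5+0=5
L[7]='e': occ=0, LF[7]=C('e')+0=4+0=4
L[8]='$': occ=0, LF[8]=C('$')+0=0+0=0
L[9]='b': occ=0, LF[9]=C('b')+0=3+0=3
L[10]='o': occ=0, LF[10]=C('o')+0=9+0=9

Answer: 1 2 10 6 8 7 5 4 0 3 9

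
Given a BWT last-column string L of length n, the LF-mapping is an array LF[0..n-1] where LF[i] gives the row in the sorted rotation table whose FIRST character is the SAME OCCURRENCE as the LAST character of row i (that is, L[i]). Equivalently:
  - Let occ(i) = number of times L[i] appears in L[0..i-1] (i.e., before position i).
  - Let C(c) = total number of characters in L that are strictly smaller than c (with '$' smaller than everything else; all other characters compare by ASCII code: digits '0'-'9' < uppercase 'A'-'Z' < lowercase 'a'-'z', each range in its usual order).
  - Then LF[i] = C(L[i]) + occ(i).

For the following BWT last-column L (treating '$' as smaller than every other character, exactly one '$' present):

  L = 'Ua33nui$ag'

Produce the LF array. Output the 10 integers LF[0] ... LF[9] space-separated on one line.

Char counts: '$':1, '3':2, 'U':1, 'a':2, 'g':1, 'i':1, 'n':1, 'u':1
C (first-col start): C('$')=0, C('3')=1, C('U')=3, C('a')=4, C('g')=6, C('i')=7, C('n')=8, C('u')=9
L[0]='U': occ=0, LF[0]=C('U')+0=3+0=3
L[1]='a': occ=0, LF[1]=C('a')+0=4+0=4
L[2]='3': occ=0, LF[2]=C('3')+0=1+0=1
L[3]='3': occ=1, LF[3]=C('3')+1=1+1=2
L[4]='n': occ=0, LF[4]=C('n')+0=8+0=8
L[5]='u': occ=0, LF[5]=C('u')+0=9+0=9
L[6]='i': occ=0, LF[6]=C('i')+0=7+0=7
L[7]='$': occ=0, LF[7]=C('$')+0=0+0=0
L[8]='a': occ=1, LF[8]=C('a')+1=4+1=5
L[9]='g': occ=0, LF[9]=C('g')+0=6+0=6

Answer: 3 4 1 2 8 9 7 0 5 6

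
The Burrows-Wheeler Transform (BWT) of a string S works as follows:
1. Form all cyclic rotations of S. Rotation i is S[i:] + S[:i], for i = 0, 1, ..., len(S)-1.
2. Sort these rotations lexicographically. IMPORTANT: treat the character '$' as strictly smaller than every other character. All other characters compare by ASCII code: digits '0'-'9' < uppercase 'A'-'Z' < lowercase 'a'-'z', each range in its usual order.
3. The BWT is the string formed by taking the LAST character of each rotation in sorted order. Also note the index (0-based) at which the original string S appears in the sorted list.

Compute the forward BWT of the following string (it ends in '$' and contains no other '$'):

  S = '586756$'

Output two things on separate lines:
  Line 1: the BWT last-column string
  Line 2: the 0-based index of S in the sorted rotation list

Answer: 67$5865
2

Derivation:
All 7 rotations (rotation i = S[i:]+S[:i]):
  rot[0] = 586756$
  rot[1] = 86756$5
  rot[2] = 6756$58
  rot[3] = 756$586
  rot[4] = 56$5867
  rot[5] = 6$58675
  rot[6] = $586756
Sorted (with $ < everything):
  sorted[0] = $586756  (last char: '6')
  sorted[1] = 56$5867  (last char: '7')
  sorted[2] = 586756$  (last char: '$')
  sorted[3] = 6$58675  (last char: '5')
  sorted[4] = 6756$58  (last char: '8')
  sorted[5] = 756$586  (last char: '6')
  sorted[6] = 86756$5  (last char: '5')
Last column: 67$5865
Original string S is at sorted index 2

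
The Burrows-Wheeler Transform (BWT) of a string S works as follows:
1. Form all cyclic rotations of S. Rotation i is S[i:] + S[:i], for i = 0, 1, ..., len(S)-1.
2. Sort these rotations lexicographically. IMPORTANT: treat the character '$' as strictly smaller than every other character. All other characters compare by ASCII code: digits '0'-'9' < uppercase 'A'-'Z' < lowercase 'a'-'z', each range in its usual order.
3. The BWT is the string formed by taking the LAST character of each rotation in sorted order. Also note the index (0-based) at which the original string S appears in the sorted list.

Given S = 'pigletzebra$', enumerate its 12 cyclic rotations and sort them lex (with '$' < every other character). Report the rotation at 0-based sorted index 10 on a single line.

All 12 rotations (rotation i = S[i:]+S[:i]):
  rot[0] = pigletzebra$
  rot[1] = igletzebra$p
  rot[2] = gletzebra$pi
  rot[3] = letzebra$pig
  rot[4] = etzebra$pigl
  rot[5] = tzebra$pigle
  rot[6] = zebra$piglet
  rot[7] = ebra$pigletz
  rot[8] = bra$pigletze
  rot[9] = ra$pigletzeb
  rot[10] = a$pigletzebr
  rot[11] = $pigletzebra
Sorted (with $ < everything):
  sorted[0] = $pigletzebra
  sorted[1] = a$pigletzebr
  sorted[2] = bra$pigletze
  sorted[3] = ebra$pigletz
  sorted[4] = etzebra$pigl
  sorted[5] = gletzebra$pi
  sorted[6] = igletzebra$p
  sorted[7] = letzebra$pig
  sorted[8] = pigletzebra$
  sorted[9] = ra$pigletzeb
  sorted[10] = tzebra$pigle
  sorted[11] = zebra$piglet
sorted[10] = tzebra$pigle

Answer: tzebra$pigle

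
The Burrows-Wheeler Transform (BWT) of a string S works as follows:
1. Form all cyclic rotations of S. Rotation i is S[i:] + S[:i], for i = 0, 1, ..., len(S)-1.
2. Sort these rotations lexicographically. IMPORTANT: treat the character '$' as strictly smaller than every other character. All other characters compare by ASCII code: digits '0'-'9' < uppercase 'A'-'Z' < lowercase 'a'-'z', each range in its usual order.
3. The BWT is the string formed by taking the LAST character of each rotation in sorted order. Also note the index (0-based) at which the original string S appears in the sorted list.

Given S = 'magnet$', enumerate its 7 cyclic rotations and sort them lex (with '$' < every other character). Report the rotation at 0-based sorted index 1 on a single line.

All 7 rotations (rotation i = S[i:]+S[:i]):
  rot[0] = magnet$
  rot[1] = agnet$m
  rot[2] = gnet$ma
  rot[3] = net$mag
  rot[4] = et$magn
  rot[5] = t$magne
  rot[6] = $magnet
Sorted (with $ < everything):
  sorted[0] = $magnet
  sorted[1] = agnet$m
  sorted[2] = et$magn
  sorted[3] = gnet$ma
  sorted[4] = magnet$
  sorted[5] = net$mag
  sorted[6] = t$magne
sorted[1] = agnet$m

Answer: agnet$m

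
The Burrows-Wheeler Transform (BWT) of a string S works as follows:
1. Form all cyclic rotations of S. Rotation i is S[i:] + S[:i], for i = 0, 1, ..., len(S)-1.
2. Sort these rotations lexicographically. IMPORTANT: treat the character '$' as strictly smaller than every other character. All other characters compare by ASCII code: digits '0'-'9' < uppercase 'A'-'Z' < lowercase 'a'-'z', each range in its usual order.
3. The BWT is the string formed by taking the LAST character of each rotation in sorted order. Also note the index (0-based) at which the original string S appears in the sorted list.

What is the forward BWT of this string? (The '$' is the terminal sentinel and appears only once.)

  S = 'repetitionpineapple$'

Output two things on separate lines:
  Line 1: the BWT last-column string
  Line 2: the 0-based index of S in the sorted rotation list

Answer: eelnrppttpioienpa$ie
17

Derivation:
All 20 rotations (rotation i = S[i:]+S[:i]):
  rot[0] = repetitionpineapple$
  rot[1] = epetitionpineapple$r
  rot[2] = petitionpineapple$re
  rot[3] = etitionpineapple$rep
  rot[4] = titionpineapple$repe
  rot[5] = itionpineapple$repet
  rot[6] = tionpineapple$repeti
  rot[7] = ionpineapple$repetit
  rot[8] = onpineapple$repetiti
  rot[9] = npineapple$repetitio
  rot[10] = pineapple$repetition
  rot[11] = ineapple$repetitionp
  rot[12] = neapple$repetitionpi
  rot[13] = eapple$repetitionpin
  rot[14] = apple$repetitionpine
  rot[15] = pple$repetitionpinea
  rot[16] = ple$repetitionpineap
  rot[17] = le$repetitionpineapp
  rot[18] = e$repetitionpineappl
  rot[19] = $repetitionpineapple
Sorted (with $ < everything):
  sorted[0] = $repetitionpineapple  (last char: 'e')
  sorted[1] = apple$repetitionpine  (last char: 'e')
  sorted[2] = e$repetitionpineappl  (last char: 'l')
  sorted[3] = eapple$repetitionpin  (last char: 'n')
  sorted[4] = epetitionpineapple$r  (last char: 'r')
  sorted[5] = etitionpineapple$rep  (last char: 'p')
  sorted[6] = ineapple$repetitionp  (last char: 'p')
  sorted[7] = ionpineapple$repetit  (last char: 't')
  sorted[8] = itionpineapple$repet  (last char: 't')
  sorted[9] = le$repetitionpineapp  (last char: 'p')
  sorted[10] = neapple$repetitionpi  (last char: 'i')
  sorted[11] = npineapple$repetitio  (last char: 'o')
  sorted[12] = onpineapple$repetiti  (last char: 'i')
  sorted[13] = petitionpineapple$re  (last char: 'e')
  sorted[14] = pineapple$repetition  (last char: 'n')
  sorted[15] = ple$repetitionpineap  (last char: 'p')
  sorted[16] = pple$repetitionpinea  (last char: 'a')
  sorted[17] = repetitionpineapple$  (last char: '$')
  sorted[18] = tionpineapple$repeti  (last char: 'i')
  sorted[19] = titionpineapple$repe  (last char: 'e')
Last column: eelnrppttpioienpa$ie
Original string S is at sorted index 17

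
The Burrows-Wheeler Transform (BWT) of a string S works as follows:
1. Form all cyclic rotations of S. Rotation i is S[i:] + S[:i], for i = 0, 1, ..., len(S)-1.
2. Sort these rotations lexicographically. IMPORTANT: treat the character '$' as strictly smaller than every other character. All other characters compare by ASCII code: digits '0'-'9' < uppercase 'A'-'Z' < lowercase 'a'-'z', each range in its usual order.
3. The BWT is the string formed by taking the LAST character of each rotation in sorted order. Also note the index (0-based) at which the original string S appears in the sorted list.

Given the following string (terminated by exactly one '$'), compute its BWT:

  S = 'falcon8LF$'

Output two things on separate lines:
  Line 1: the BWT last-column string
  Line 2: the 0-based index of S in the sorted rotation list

Answer: FnL8fl$aoc
6

Derivation:
All 10 rotations (rotation i = S[i:]+S[:i]):
  rot[0] = falcon8LF$
  rot[1] = alcon8LF$f
  rot[2] = lcon8LF$fa
  rot[3] = con8LF$fal
  rot[4] = on8LF$falc
  rot[5] = n8LF$falco
  rot[6] = 8LF$falcon
  rot[7] = LF$falcon8
  rot[8] = F$falcon8L
  rot[9] = $falcon8LF
Sorted (with $ < everything):
  sorted[0] = $falcon8LF  (last char: 'F')
  sorted[1] = 8LF$falcon  (last char: 'n')
  sorted[2] = F$falcon8L  (last char: 'L')
  sorted[3] = LF$falcon8  (last char: '8')
  sorted[4] = alcon8LF$f  (last char: 'f')
  sorted[5] = con8LF$fal  (last char: 'l')
  sorted[6] = falcon8LF$  (last char: '$')
  sorted[7] = lcon8LF$fa  (last char: 'a')
  sorted[8] = n8LF$falco  (last char: 'o')
  sorted[9] = on8LF$falc  (last char: 'c')
Last column: FnL8fl$aoc
Original string S is at sorted index 6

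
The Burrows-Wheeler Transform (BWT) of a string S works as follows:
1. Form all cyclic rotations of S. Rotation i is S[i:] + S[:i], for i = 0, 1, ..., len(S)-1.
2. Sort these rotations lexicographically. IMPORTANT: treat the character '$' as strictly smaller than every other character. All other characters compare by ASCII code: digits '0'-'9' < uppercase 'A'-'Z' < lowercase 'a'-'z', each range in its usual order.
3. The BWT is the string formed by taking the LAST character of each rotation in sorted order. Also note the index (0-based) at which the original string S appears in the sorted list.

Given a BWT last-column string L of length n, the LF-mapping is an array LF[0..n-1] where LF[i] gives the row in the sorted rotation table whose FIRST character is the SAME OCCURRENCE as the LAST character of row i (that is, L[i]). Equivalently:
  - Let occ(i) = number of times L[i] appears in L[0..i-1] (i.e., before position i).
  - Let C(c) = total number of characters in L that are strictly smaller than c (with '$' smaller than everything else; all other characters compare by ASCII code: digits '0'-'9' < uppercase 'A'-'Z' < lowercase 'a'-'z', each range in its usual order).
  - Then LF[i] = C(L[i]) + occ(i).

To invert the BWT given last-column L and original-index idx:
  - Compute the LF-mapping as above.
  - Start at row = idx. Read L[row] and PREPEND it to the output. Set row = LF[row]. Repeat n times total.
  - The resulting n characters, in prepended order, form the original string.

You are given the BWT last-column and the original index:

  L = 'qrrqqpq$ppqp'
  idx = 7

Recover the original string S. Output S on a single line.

Answer: qprpqqpqrpq$

Derivation:
LF mapping: 5 10 11 6 7 1 8 0 2 3 9 4
Walk LF starting at row 7, prepending L[row]:
  step 1: row=7, L[7]='$', prepend. Next row=LF[7]=0
  step 2: row=0, L[0]='q', prepend. Next row=LF[0]=5
  step 3: row=5, L[5]='p', prepend. Next row=LF[5]=1
  step 4: row=1, L[1]='r', prepend. Next row=LF[1]=10
  step 5: row=10, L[10]='q', prepend. Next row=LF[10]=9
  step 6: row=9, L[9]='p', prepend. Next row=LF[9]=3
  step 7: row=3, L[3]='q', prepend. Next row=LF[3]=6
  step 8: row=6, L[6]='q', prepend. Next row=LF[6]=8
  step 9: row=8, L[8]='p', prepend. Next row=LF[8]=2
  step 10: row=2, L[2]='r', prepend. Next row=LF[2]=11
  step 11: row=11, L[11]='p', prepend. Next row=LF[11]=4
  step 12: row=4, L[4]='q', prepend. Next row=LF[4]=7
Reversed output: qprpqqpqrpq$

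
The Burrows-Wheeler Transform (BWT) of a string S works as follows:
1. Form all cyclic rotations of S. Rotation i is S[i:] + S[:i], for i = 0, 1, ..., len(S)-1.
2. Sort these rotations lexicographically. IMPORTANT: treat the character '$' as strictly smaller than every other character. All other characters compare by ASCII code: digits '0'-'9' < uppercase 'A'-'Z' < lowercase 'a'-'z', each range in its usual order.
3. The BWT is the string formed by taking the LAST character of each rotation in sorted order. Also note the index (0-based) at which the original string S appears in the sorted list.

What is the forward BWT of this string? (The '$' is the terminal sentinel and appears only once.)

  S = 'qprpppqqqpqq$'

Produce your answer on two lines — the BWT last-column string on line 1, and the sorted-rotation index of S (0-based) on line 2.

Answer: qrpqpqqq$pqpp
8

Derivation:
All 13 rotations (rotation i = S[i:]+S[:i]):
  rot[0] = qprpppqqqpqq$
  rot[1] = prpppqqqpqq$q
  rot[2] = rpppqqqpqq$qp
  rot[3] = pppqqqpqq$qpr
  rot[4] = ppqqqpqq$qprp
  rot[5] = pqqqpqq$qprpp
  rot[6] = qqqpqq$qprppp
  rot[7] = qqpqq$qprpppq
  rot[8] = qpqq$qprpppqq
  rot[9] = pqq$qprpppqqq
  rot[10] = qq$qprpppqqqp
  rot[11] = q$qprpppqqqpq
  rot[12] = $qprpppqqqpqq
Sorted (with $ < everything):
  sorted[0] = $qprpppqqqpqq  (last char: 'q')
  sorted[1] = pppqqqpqq$qpr  (last char: 'r')
  sorted[2] = ppqqqpqq$qprp  (last char: 'p')
  sorted[3] = pqq$qprpppqqq  (last char: 'q')
  sorted[4] = pqqqpqq$qprpp  (last char: 'p')
  sorted[5] = prpppqqqpqq$q  (last char: 'q')
  sorted[6] = q$qprpppqqqpq  (last char: 'q')
  sorted[7] = qpqq$qprpppqq  (last char: 'q')
  sorted[8] = qprpppqqqpqq$  (last char: '$')
  sorted[9] = qq$qprpppqqqp  (last char: 'p')
  sorted[10] = qqpqq$qprpppq  (last char: 'q')
  sorted[11] = qqqpqq$qprppp  (last char: 'p')
  sorted[12] = rpppqqqpqq$qp  (last char: 'p')
Last column: qrpqpqqq$pqpp
Original string S is at sorted index 8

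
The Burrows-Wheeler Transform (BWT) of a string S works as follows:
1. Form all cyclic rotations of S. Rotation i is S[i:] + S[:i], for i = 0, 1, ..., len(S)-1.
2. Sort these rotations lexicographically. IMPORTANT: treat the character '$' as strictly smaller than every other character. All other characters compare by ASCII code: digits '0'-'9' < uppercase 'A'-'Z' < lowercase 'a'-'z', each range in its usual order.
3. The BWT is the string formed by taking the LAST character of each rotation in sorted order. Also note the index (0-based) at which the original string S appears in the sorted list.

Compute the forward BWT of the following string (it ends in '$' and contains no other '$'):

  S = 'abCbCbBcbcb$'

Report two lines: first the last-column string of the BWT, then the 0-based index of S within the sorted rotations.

Answer: bbbb$cCCacbB
4

Derivation:
All 12 rotations (rotation i = S[i:]+S[:i]):
  rot[0] = abCbCbBcbcb$
  rot[1] = bCbCbBcbcb$a
  rot[2] = CbCbBcbcb$ab
  rot[3] = bCbBcbcb$abC
  rot[4] = CbBcbcb$abCb
  rot[5] = bBcbcb$abCbC
  rot[6] = Bcbcb$abCbCb
  rot[7] = cbcb$abCbCbB
  rot[8] = bcb$abCbCbBc
  rot[9] = cb$abCbCbBcb
  rot[10] = b$abCbCbBcbc
  rot[11] = $abCbCbBcbcb
Sorted (with $ < everything):
  sorted[0] = $abCbCbBcbcb  (last char: 'b')
  sorted[1] = Bcbcb$abCbCb  (last char: 'b')
  sorted[2] = CbBcbcb$abCb  (last char: 'b')
  sorted[3] = CbCbBcbcb$ab  (last char: 'b')
  sorted[4] = abCbCbBcbcb$  (last char: '$')
  sorted[5] = b$abCbCbBcbc  (last char: 'c')
  sorted[6] = bBcbcb$abCbC  (last char: 'C')
  sorted[7] = bCbBcbcb$abC  (last char: 'C')
  sorted[8] = bCbCbBcbcb$a  (last char: 'a')
  sorted[9] = bcb$abCbCbBc  (last char: 'c')
  sorted[10] = cb$abCbCbBcb  (last char: 'b')
  sorted[11] = cbcb$abCbCbB  (last char: 'B')
Last column: bbbb$cCCacbB
Original string S is at sorted index 4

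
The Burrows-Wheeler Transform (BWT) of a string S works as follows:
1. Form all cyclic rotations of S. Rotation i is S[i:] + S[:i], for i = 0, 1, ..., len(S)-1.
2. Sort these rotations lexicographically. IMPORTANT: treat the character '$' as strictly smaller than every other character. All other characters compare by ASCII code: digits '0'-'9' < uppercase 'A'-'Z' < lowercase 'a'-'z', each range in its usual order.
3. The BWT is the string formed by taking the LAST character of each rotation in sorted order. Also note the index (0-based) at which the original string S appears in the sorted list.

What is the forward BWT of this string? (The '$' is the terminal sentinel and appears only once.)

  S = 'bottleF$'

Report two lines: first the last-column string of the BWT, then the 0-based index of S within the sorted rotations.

Answer: Fe$ltbto
2

Derivation:
All 8 rotations (rotation i = S[i:]+S[:i]):
  rot[0] = bottleF$
  rot[1] = ottleF$b
  rot[2] = ttleF$bo
  rot[3] = tleF$bot
  rot[4] = leF$bott
  rot[5] = eF$bottl
  rot[6] = F$bottle
  rot[7] = $bottleF
Sorted (with $ < everything):
  sorted[0] = $bottleF  (last char: 'F')
  sorted[1] = F$bottle  (last char: 'e')
  sorted[2] = bottleF$  (last char: '$')
  sorted[3] = eF$bottl  (last char: 'l')
  sorted[4] = leF$bott  (last char: 't')
  sorted[5] = ottleF$b  (last char: 'b')
  sorted[6] = tleF$bot  (last char: 't')
  sorted[7] = ttleF$bo  (last char: 'o')
Last column: Fe$ltbto
Original string S is at sorted index 2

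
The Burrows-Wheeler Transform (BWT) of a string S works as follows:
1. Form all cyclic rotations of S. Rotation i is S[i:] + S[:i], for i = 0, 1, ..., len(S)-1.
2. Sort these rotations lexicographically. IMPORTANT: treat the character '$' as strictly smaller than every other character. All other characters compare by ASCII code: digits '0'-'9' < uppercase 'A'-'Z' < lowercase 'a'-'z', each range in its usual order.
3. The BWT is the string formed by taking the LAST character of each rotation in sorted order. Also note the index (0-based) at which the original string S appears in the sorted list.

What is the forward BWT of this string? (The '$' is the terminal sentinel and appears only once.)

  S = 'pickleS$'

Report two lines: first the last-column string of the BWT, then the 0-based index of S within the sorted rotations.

Answer: Seilpck$
7

Derivation:
All 8 rotations (rotation i = S[i:]+S[:i]):
  rot[0] = pickleS$
  rot[1] = ickleS$p
  rot[2] = ckleS$pi
  rot[3] = kleS$pic
  rot[4] = leS$pick
  rot[5] = eS$pickl
  rot[6] = S$pickle
  rot[7] = $pickleS
Sorted (with $ < everything):
  sorted[0] = $pickleS  (last char: 'S')
  sorted[1] = S$pickle  (last char: 'e')
  sorted[2] = ckleS$pi  (last char: 'i')
  sorted[3] = eS$pickl  (last char: 'l')
  sorted[4] = ickleS$p  (last char: 'p')
  sorted[5] = kleS$pic  (last char: 'c')
  sorted[6] = leS$pick  (last char: 'k')
  sorted[7] = pickleS$  (last char: '$')
Last column: Seilpck$
Original string S is at sorted index 7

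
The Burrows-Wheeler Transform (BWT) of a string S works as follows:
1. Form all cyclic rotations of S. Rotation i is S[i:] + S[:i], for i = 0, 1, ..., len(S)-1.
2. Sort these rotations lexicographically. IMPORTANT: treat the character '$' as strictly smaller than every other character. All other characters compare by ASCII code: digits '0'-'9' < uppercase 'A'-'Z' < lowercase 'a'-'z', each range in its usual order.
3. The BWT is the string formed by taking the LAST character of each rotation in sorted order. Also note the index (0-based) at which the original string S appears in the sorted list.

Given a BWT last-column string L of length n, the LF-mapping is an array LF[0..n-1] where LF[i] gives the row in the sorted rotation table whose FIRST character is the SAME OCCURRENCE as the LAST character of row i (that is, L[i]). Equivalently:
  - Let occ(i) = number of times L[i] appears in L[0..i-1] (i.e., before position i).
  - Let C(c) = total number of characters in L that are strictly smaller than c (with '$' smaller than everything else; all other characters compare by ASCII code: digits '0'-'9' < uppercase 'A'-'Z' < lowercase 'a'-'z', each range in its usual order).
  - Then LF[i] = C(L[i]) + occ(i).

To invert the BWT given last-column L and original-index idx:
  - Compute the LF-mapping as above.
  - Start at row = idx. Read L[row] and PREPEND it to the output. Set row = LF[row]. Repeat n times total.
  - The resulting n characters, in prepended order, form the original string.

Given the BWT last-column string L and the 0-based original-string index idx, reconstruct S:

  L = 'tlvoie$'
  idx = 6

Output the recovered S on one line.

Answer: violet$

Derivation:
LF mapping: 5 3 6 4 2 1 0
Walk LF starting at row 6, prepending L[row]:
  step 1: row=6, L[6]='$', prepend. Next row=LF[6]=0
  step 2: row=0, L[0]='t', prepend. Next row=LF[0]=5
  step 3: row=5, L[5]='e', prepend. Next row=LF[5]=1
  step 4: row=1, L[1]='l', prepend. Next row=LF[1]=3
  step 5: row=3, L[3]='o', prepend. Next row=LF[3]=4
  step 6: row=4, L[4]='i', prepend. Next row=LF[4]=2
  step 7: row=2, L[2]='v', prepend. Next row=LF[2]=6
Reversed output: violet$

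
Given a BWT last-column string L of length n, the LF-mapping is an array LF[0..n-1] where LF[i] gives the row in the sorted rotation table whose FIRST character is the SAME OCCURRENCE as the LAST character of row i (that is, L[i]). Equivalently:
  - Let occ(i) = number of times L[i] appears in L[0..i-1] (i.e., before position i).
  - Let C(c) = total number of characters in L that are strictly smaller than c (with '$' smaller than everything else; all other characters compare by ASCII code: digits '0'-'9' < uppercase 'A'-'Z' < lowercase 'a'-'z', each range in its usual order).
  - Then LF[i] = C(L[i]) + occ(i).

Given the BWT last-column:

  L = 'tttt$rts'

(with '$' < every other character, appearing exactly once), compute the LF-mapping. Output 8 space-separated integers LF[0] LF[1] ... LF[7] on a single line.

Answer: 3 4 5 6 0 1 7 2

Derivation:
Char counts: '$':1, 'r':1, 's':1, 't':5
C (first-col start): C('$')=0, C('r')=1, C('s')=2, C('t')=3
L[0]='t': occ=0, LF[0]=C('t')+0=3+0=3
L[1]='t': occ=1, LF[1]=C('t')+1=3+1=4
L[2]='t': occ=2, LF[2]=C('t')+2=3+2=5
L[3]='t': occ=3, LF[3]=C('t')+3=3+3=6
L[4]='$': occ=0, LF[4]=C('$')+0=0+0=0
L[5]='r': occ=0, LF[5]=C('r')+0=1+0=1
L[6]='t': occ=4, LF[6]=C('t')+4=3+4=7
L[7]='s': occ=0, LF[7]=C('s')+0=2+0=2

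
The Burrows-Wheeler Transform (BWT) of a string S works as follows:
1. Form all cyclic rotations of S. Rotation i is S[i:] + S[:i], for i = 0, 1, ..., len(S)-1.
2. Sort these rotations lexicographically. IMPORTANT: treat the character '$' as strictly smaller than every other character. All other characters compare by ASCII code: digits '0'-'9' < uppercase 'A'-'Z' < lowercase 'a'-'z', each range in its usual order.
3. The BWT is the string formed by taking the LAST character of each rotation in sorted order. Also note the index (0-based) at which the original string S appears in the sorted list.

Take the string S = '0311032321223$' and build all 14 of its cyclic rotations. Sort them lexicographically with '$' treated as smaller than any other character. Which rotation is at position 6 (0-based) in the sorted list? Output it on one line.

Answer: 21223$03110323

Derivation:
All 14 rotations (rotation i = S[i:]+S[:i]):
  rot[0] = 0311032321223$
  rot[1] = 311032321223$0
  rot[2] = 11032321223$03
  rot[3] = 1032321223$031
  rot[4] = 032321223$0311
  rot[5] = 32321223$03110
  rot[6] = 2321223$031103
  rot[7] = 321223$0311032
  rot[8] = 21223$03110323
  rot[9] = 1223$031103232
  rot[10] = 223$0311032321
  rot[11] = 23$03110323212
  rot[12] = 3$031103232122
  rot[13] = $0311032321223
Sorted (with $ < everything):
  sorted[0] = $0311032321223
  sorted[1] = 0311032321223$
  sorted[2] = 032321223$0311
  sorted[3] = 1032321223$031
  sorted[4] = 11032321223$03
  sorted[5] = 1223$031103232
  sorted[6] = 21223$03110323
  sorted[7] = 223$0311032321
  sorted[8] = 23$03110323212
  sorted[9] = 2321223$031103
  sorted[10] = 3$031103232122
  sorted[11] = 311032321223$0
  sorted[12] = 321223$0311032
  sorted[13] = 32321223$03110
sorted[6] = 21223$03110323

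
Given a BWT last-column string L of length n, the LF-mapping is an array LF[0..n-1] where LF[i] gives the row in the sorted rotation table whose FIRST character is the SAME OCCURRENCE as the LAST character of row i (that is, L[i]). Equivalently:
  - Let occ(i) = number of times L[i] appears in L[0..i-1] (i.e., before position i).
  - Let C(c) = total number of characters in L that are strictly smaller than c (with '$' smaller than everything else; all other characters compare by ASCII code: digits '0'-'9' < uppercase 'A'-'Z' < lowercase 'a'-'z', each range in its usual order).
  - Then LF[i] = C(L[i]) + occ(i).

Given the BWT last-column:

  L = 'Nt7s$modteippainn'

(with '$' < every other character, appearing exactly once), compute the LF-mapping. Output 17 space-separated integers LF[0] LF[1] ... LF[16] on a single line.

Answer: 2 15 1 14 0 8 11 4 16 5 6 12 13 3 7 9 10

Derivation:
Char counts: '$':1, '7':1, 'N':1, 'a':1, 'd':1, 'e':1, 'i':2, 'm':1, 'n':2, 'o':1, 'p':2, 's':1, 't':2
C (first-col start): C('$')=0, C('7')=1, C('N')=2, C('a')=3, C('d')=4, C('e')=5, C('i')=6, C('m')=8, C('n')=9, C('o')=11, C('p')=12, C('s')=14, C('t')=15
L[0]='N': occ=0, LF[0]=C('N')+0=2+0=2
L[1]='t': occ=0, LF[1]=C('t')+0=15+0=15
L[2]='7': occ=0, LF[2]=C('7')+0=1+0=1
L[3]='s': occ=0, LF[3]=C('s')+0=14+0=14
L[4]='$': occ=0, LF[4]=C('$')+0=0+0=0
L[5]='m': occ=0, LF[5]=C('m')+0=8+0=8
L[6]='o': occ=0, LF[6]=C('o')+0=11+0=11
L[7]='d': occ=0, LF[7]=C('d')+0=4+0=4
L[8]='t': occ=1, LF[8]=C('t')+1=15+1=16
L[9]='e': occ=0, LF[9]=C('e')+0=5+0=5
L[10]='i': occ=0, LF[10]=C('i')+0=6+0=6
L[11]='p': occ=0, LF[11]=C('p')+0=12+0=12
L[12]='p': occ=1, LF[12]=C('p')+1=12+1=13
L[13]='a': occ=0, LF[13]=C('a')+0=3+0=3
L[14]='i': occ=1, LF[14]=C('i')+1=6+1=7
L[15]='n': occ=0, LF[15]=C('n')+0=9+0=9
L[16]='n': occ=1, LF[16]=C('n')+1=9+1=10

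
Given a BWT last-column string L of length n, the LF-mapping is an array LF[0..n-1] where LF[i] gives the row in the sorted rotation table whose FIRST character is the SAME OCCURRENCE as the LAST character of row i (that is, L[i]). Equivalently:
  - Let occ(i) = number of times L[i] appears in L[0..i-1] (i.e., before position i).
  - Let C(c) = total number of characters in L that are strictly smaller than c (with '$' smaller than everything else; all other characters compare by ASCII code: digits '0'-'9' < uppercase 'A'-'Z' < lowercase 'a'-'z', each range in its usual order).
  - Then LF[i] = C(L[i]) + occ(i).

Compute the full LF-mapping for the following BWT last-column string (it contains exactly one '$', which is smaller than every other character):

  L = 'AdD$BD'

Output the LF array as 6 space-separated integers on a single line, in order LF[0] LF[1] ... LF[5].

Char counts: '$':1, 'A':1, 'B':1, 'D':2, 'd':1
C (first-col start): C('$')=0, C('A')=1, C('B')=2, C('D')=3, C('d')=5
L[0]='A': occ=0, LF[0]=C('A')+0=1+0=1
L[1]='d': occ=0, LF[1]=C('d')+0=5+0=5
L[2]='D': occ=0, LF[2]=C('D')+0=3+0=3
L[3]='$': occ=0, LF[3]=C('$')+0=0+0=0
L[4]='B': occ=0, LF[4]=C('B')+0=2+0=2
L[5]='D': occ=1, LF[5]=C('D')+1=3+1=4

Answer: 1 5 3 0 2 4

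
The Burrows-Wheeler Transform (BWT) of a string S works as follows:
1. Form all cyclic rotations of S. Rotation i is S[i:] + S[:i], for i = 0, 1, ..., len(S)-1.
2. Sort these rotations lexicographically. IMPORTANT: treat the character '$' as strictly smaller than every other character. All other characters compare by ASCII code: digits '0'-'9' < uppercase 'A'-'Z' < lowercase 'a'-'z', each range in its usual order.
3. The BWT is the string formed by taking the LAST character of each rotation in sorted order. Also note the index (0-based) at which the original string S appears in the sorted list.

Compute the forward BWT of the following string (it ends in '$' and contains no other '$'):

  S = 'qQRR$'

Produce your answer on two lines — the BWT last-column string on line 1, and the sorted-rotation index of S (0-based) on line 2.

Answer: RqRQ$
4

Derivation:
All 5 rotations (rotation i = S[i:]+S[:i]):
  rot[0] = qQRR$
  rot[1] = QRR$q
  rot[2] = RR$qQ
  rot[3] = R$qQR
  rot[4] = $qQRR
Sorted (with $ < everything):
  sorted[0] = $qQRR  (last char: 'R')
  sorted[1] = QRR$q  (last char: 'q')
  sorted[2] = R$qQR  (last char: 'R')
  sorted[3] = RR$qQ  (last char: 'Q')
  sorted[4] = qQRR$  (last char: '$')
Last column: RqRQ$
Original string S is at sorted index 4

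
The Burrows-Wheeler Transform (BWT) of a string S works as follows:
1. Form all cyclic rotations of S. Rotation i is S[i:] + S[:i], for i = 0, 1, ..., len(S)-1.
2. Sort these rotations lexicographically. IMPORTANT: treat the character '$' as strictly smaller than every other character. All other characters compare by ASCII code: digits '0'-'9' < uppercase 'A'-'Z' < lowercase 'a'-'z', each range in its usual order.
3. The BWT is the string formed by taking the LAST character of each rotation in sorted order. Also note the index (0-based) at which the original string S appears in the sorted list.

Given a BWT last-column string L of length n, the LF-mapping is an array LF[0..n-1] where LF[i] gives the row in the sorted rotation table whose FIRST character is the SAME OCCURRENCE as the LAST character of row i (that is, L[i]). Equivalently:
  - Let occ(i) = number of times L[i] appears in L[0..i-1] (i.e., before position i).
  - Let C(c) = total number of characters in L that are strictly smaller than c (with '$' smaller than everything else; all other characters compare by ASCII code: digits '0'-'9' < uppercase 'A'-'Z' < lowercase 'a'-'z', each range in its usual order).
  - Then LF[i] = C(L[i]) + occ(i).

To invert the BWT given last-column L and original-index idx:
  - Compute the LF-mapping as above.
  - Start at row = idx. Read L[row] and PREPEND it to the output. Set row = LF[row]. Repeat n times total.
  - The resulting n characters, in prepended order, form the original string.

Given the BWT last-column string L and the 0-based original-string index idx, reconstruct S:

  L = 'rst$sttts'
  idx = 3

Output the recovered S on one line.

LF mapping: 1 2 5 0 3 6 7 8 4
Walk LF starting at row 3, prepending L[row]:
  step 1: row=3, L[3]='$', prepend. Next row=LF[3]=0
  step 2: row=0, L[0]='r', prepend. Next row=LF[0]=1
  step 3: row=1, L[1]='s', prepend. Next row=LF[1]=2
  step 4: row=2, L[2]='t', prepend. Next row=LF[2]=5
  step 5: row=5, L[5]='t', prepend. Next row=LF[5]=6
  step 6: row=6, L[6]='t', prepend. Next row=LF[6]=7
  step 7: row=7, L[7]='t', prepend. Next row=LF[7]=8
  step 8: row=8, L[8]='s', prepend. Next row=LF[8]=4
  step 9: row=4, L[4]='s', prepend. Next row=LF[4]=3
Reversed output: ssttttsr$

Answer: ssttttsr$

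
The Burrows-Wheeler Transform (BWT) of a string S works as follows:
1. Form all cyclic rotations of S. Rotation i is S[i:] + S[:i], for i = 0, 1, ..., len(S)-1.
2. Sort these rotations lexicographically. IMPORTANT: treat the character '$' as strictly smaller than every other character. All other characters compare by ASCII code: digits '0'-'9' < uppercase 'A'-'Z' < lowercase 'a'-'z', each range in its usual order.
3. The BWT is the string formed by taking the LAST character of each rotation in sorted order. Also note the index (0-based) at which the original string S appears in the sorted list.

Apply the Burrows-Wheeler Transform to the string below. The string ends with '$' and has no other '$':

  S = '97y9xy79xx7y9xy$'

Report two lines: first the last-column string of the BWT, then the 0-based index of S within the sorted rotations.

Answer: yyx9$7yyx999xx77
4

Derivation:
All 16 rotations (rotation i = S[i:]+S[:i]):
  rot[0] = 97y9xy79xx7y9xy$
  rot[1] = 7y9xy79xx7y9xy$9
  rot[2] = y9xy79xx7y9xy$97
  rot[3] = 9xy79xx7y9xy$97y
  rot[4] = xy79xx7y9xy$97y9
  rot[5] = y79xx7y9xy$97y9x
  rot[6] = 79xx7y9xy$97y9xy
  rot[7] = 9xx7y9xy$97y9xy7
  rot[8] = xx7y9xy$97y9xy79
  rot[9] = x7y9xy$97y9xy79x
  rot[10] = 7y9xy$97y9xy79xx
  rot[11] = y9xy$97y9xy79xx7
  rot[12] = 9xy$97y9xy79xx7y
  rot[13] = xy$97y9xy79xx7y9
  rot[14] = y$97y9xy79xx7y9x
  rot[15] = $97y9xy79xx7y9xy
Sorted (with $ < everything):
  sorted[0] = $97y9xy79xx7y9xy  (last char: 'y')
  sorted[1] = 79xx7y9xy$97y9xy  (last char: 'y')
  sorted[2] = 7y9xy$97y9xy79xx  (last char: 'x')
  sorted[3] = 7y9xy79xx7y9xy$9  (last char: '9')
  sorted[4] = 97y9xy79xx7y9xy$  (last char: '$')
  sorted[5] = 9xx7y9xy$97y9xy7  (last char: '7')
  sorted[6] = 9xy$97y9xy79xx7y  (last char: 'y')
  sorted[7] = 9xy79xx7y9xy$97y  (last char: 'y')
  sorted[8] = x7y9xy$97y9xy79x  (last char: 'x')
  sorted[9] = xx7y9xy$97y9xy79  (last char: '9')
  sorted[10] = xy$97y9xy79xx7y9  (last char: '9')
  sorted[11] = xy79xx7y9xy$97y9  (last char: '9')
  sorted[12] = y$97y9xy79xx7y9x  (last char: 'x')
  sorted[13] = y79xx7y9xy$97y9x  (last char: 'x')
  sorted[14] = y9xy$97y9xy79xx7  (last char: '7')
  sorted[15] = y9xy79xx7y9xy$97  (last char: '7')
Last column: yyx9$7yyx999xx77
Original string S is at sorted index 4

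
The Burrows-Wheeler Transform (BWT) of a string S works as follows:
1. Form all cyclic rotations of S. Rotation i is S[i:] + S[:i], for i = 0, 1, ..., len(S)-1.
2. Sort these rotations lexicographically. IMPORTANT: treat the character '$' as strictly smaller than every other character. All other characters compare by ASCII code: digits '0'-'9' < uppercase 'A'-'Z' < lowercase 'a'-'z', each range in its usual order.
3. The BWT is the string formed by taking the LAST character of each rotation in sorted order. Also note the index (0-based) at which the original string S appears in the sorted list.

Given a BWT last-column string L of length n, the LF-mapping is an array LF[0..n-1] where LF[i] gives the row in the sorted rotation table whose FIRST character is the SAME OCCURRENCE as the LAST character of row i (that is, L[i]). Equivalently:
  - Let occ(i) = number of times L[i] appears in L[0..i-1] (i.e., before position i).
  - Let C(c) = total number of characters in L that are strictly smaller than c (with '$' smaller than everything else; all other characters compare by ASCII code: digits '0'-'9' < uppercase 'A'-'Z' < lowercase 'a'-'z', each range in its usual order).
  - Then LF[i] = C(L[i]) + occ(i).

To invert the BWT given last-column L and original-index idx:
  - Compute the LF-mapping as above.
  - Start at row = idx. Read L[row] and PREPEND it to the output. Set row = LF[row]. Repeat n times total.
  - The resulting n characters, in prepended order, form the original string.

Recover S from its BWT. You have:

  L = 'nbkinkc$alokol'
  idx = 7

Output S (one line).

Answer: knickkballoon$

Derivation:
LF mapping: 10 2 5 4 11 6 3 0 1 8 12 7 13 9
Walk LF starting at row 7, prepending L[row]:
  step 1: row=7, L[7]='$', prepend. Next row=LF[7]=0
  step 2: row=0, L[0]='n', prepend. Next row=LF[0]=10
  step 3: row=10, L[10]='o', prepend. Next row=LF[10]=12
  step 4: row=12, L[12]='o', prepend. Next row=LF[12]=13
  step 5: row=13, L[13]='l', prepend. Next row=LF[13]=9
  step 6: row=9, L[9]='l', prepend. Next row=LF[9]=8
  step 7: row=8, L[8]='a', prepend. Next row=LF[8]=1
  step 8: row=1, L[1]='b', prepend. Next row=LF[1]=2
  step 9: row=2, L[2]='k', prepend. Next row=LF[2]=5
  step 10: row=5, L[5]='k', prepend. Next row=LF[5]=6
  step 11: row=6, L[6]='c', prepend. Next row=LF[6]=3
  step 12: row=3, L[3]='i', prepend. Next row=LF[3]=4
  step 13: row=4, L[4]='n', prepend. Next row=LF[4]=11
  step 14: row=11, L[11]='k', prepend. Next row=LF[11]=7
Reversed output: knickkballoon$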